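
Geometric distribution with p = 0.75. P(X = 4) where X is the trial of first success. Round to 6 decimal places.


P = (1-p)^(k-1) * p
(1-p)^(k-1) = 0.25^3 = 0.015625
P = 0.015625 * 0.75 = 0.01171875

0.011719


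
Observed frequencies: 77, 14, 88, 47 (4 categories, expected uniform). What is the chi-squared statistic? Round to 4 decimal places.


chi2 = sum((O-E)^2/E), E = total/4
total = 226, E = 226/4 = 56.5
(77 - 56.5)^2 / 56.5 = 420.25 / 56.5 = 1681/226 ≈ 7.438053
(14 - 56.5)^2 / 56.5 = 1806.25 / 56.5 = 7225/226 ≈ 31.969027
(88 - 56.5)^2 / 56.5 = 992.25 / 56.5 = 3969/226 ≈ 17.561947
(47 - 56.5)^2 / 56.5 = 90.25 / 56.5 = 361/226 ≈ 1.597345
chi2 = 6618/113 ≈ 58.566372

58.5664


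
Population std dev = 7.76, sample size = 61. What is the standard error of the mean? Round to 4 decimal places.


SE = sigma / sqrt(n)
sqrt(61) ≈ 7.810250
SE = 7.76 / 7.810250 ≈ 0.993566

0.9936


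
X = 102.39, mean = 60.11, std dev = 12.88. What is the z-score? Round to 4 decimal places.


z = (X - mu) / sigma
X - mu = 102.39 - 60.11 = 42.28
z = 42.28 / 12.88 = 151/46 ≈ 3.282609

3.2826


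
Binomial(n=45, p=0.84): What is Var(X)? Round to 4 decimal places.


Var = n*p*(1-p) = 45 * 0.84 * 0.16 = 6.048

6.0480


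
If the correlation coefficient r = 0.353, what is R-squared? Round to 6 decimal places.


R^2 = r^2 = (0.353)^2 = 0.124609

0.124609


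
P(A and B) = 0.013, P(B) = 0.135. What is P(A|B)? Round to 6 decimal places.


P(A|B) = P(A and B) / P(B) = 0.013 / 0.135 = 13/135 ≈ 0.09629630

0.096296


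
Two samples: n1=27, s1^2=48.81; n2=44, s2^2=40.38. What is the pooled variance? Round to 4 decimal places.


sp^2 = ((n1-1)*s1^2 + (n2-1)*s2^2)/(n1+n2-2)
(n1-1)*s1^2 = 26 * 48.81 = 1269.06
(n2-1)*s2^2 = 43 * 40.38 = 1736.34
numerator = 1269.06 + 1736.34 = 3005.4
n1+n2-2 = 69
sp^2 = 3005.4 / 69 = 5009/115 ≈ 43.556522

43.5565


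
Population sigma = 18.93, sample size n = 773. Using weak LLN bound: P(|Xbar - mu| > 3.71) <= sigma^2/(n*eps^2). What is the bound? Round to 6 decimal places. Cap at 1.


bound = min(1, sigma^2/(n*eps^2))
sigma^2 = 18.93^2 = 358.3449
n*eps^2 = 773 * 3.71^2 = 773 * 13.7641 = 10639.6493
sigma^2/(n*eps^2) = 358.3449 / 10639.6493 ≈ 0.03368014

0.033680


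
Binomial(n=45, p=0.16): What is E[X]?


E[X] = n*p = 45 * 0.16 = 7.2

7.2


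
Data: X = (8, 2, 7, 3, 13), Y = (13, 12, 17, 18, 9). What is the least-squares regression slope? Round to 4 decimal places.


b = sum((xi-xbar)(yi-ybar)) / sum((xi-xbar)^2)
n = 5, xbar = 33/5 = 6.6, ybar = 69/5 = 13.8
Sxy = sum((xi-xbar)(yi-ybar)) = -37.4
Sxx = sum((xi-xbar)^2) = 77.2
b = Sxy / Sxx = -187/386 ≈ -0.484456

-0.4845


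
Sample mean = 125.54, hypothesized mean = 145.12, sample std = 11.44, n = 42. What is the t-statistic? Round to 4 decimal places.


t = (xbar - mu0) / (s/sqrt(n))
xbar - mu0 = 125.54 - 145.12 = -19.58
sqrt(42) ≈ 6.48074070
s/sqrt(n) = 11.44 / 6.48074070 ≈ 1.76523032
t = -19.58 / 1.76523032 ≈ -11.092037

-11.0920


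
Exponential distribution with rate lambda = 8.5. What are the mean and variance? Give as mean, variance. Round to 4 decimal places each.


mean = 1/lam, var = 1/lam^2
mean = 1 / 8.5 = 2/17 ≈ 0.117647
lam^2 = 8.5^2 = 72.25
var = 1 / 72.25 = 4/289 ≈ 0.013841

0.1176, 0.0138


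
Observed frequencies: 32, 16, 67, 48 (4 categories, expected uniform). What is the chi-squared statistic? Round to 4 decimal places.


chi2 = sum((O-E)^2/E), E = total/4
total = 163, E = 163/4 = 40.75
(32 - 40.75)^2 / 40.75 = 76.5625 / 40.75 = 1225/652 ≈ 1.878834
(16 - 40.75)^2 / 40.75 = 612.5625 / 40.75 = 9801/652 ≈ 15.032209
(67 - 40.75)^2 / 40.75 = 689.0625 / 40.75 = 11025/652 ≈ 16.909509
(48 - 40.75)^2 / 40.75 = 52.5625 / 40.75 = 841/652 ≈ 1.289877
chi2 = 5723/163 ≈ 35.110429

35.1104


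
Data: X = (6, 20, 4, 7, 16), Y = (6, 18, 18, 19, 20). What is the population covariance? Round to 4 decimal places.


Cov = (1/n)*sum((xi-xbar)(yi-ybar))
n = 5, xbar = 53/5 = 10.6, ybar = 81/5 = 16.2
sum((xi-xbar)(yi-ybar)) = 62.4
Cov = 62.4 / 5 = 12.48

12.4800


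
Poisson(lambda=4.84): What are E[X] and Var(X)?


E[X] = Var(X) = lambda = 4.84

4.84, 4.84


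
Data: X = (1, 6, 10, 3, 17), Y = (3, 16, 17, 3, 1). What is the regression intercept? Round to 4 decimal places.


a = ybar - b*xbar, where b = sum((xi-xbar)(yi-ybar)) / sum((xi-xbar)^2)
n = 5, xbar = 37/5 = 7.4, ybar = 40/5 = 8
Sxy = sum((xi-xbar)(yi-ybar)) = -1
Sxx = sum((xi-xbar)^2) = 161.2
b = Sxy / Sxx = -5/806 ≈ -0.006203
a = 8 - (-0.006203) * 7.4 = 6485/806 ≈ 8.045906

8.0459


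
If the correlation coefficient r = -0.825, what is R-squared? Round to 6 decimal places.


R^2 = r^2 = (-0.825)^2 = 0.680625

0.680625


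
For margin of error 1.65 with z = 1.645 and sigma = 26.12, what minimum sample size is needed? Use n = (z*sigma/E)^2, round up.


z*sigma/E = 1.645 * 26.12 / 1.65 = 214837/8250 ≈ 26.040848
(z*sigma/E)^2 ≈ 678.125790
round up: n = 679

679


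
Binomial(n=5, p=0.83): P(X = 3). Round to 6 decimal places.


P = C(n,k) * p^k * (1-p)^(n-k)
C(5,3) = 10
p^k = 0.83^3 = 0.571787
(1-p)^(n-k) = 0.17^2 = 0.0289
P = 10 * 0.571787 * 0.0289 ≈ 0.165246

0.165246


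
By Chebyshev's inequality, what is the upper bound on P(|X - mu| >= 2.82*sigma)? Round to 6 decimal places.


P <= 1/k^2
k^2 = 2.82^2 = 7.9524
1/k^2 = 1 / 7.9524 ≈ 0.12574820

0.125748


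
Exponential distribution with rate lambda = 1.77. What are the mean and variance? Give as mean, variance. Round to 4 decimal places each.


mean = 1/lam, var = 1/lam^2
mean = 1 / 1.77 = 100/177 ≈ 0.564972
lam^2 = 1.77^2 = 3.1329
var = 1 / 3.1329 ≈ 0.319193

0.5650, 0.3192


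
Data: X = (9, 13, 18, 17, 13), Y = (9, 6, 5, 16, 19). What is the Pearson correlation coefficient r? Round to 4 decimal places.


r = sum((xi-xbar)(yi-ybar)) / sqrt(sum((xi-xbar)^2) * sum((yi-ybar)^2))
n = 5, xbar = 70/5 = 14, ybar = 55/5 = 11
Sxy = sum((xi-xbar)(yi-ybar)) = -2
Sxx = sum((xi-xbar)^2) = 52
Syy = sum((yi-ybar)^2) = 154
sqrt(Sxx*Syy) ≈ 89.487429
r = Sxy / sqrt(Sxx*Syy) = -2 / 89.487429 ≈ -0.022350

-0.0223


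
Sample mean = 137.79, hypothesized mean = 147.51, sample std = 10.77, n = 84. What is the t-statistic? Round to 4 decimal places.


t = (xbar - mu0) / (s/sqrt(n))
xbar - mu0 = 137.79 - 147.51 = -9.72
sqrt(84) ≈ 9.16515139
s/sqrt(n) = 10.77 / 9.16515139 ≈ 1.17510334
t = -9.72 / 1.17510334 ≈ -8.271613

-8.2716


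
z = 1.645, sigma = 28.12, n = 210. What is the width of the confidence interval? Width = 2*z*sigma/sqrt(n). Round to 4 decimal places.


width = 2*z*sigma/sqrt(n)
2*z*sigma = 2 * 1.645 * 28.12 = 92.5148
sqrt(210) ≈ 14.491377
width = 92.5148 / 14.491377 ≈ 6.384128

6.3841


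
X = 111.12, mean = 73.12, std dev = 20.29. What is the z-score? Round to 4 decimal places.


z = (X - mu) / sigma
X - mu = 111.12 - 73.12 = 38
z = 38 / 20.29 = 3800/2029 ≈ 1.872844

1.8728


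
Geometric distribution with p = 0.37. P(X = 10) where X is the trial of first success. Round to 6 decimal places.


P = (1-p)^(k-1) * p
(1-p)^(k-1) = 0.63^9 ≈ 0.01563381
P = 0.01563381 * 0.37 ≈ 0.005784511

0.005785


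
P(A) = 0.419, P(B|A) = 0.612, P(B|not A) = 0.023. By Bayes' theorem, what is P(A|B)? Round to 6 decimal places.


P(A|B) = P(B|A)*P(A) / P(B), P(B) = P(B|A)*P(A) + P(B|not A)*P(not A)
P(B|A)*P(A) = 0.612 * 0.419 = 0.256428
P(B|not A)*P(not A) = 0.023 * 0.581 = 0.013363
P(B) = 0.256428 + 0.013363 = 0.269791
P(A|B) = 0.256428 / 0.269791 ≈ 0.95046907

0.950469


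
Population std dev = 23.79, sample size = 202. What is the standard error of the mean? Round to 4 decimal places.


SE = sigma / sqrt(n)
sqrt(202) ≈ 14.212670
SE = 23.79 / 14.212670 ≈ 1.673859

1.6739


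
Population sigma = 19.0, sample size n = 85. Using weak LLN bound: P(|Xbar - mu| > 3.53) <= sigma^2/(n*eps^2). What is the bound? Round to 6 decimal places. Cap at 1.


bound = min(1, sigma^2/(n*eps^2))
sigma^2 = 19.0^2 = 361
n*eps^2 = 85 * 3.53^2 = 85 * 12.4609 = 1059.1765
sigma^2/(n*eps^2) = 361 / 1059.1765 ≈ 0.34083082

0.340831


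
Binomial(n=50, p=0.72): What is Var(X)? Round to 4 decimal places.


Var = n*p*(1-p) = 50 * 0.72 * 0.28 = 10.08

10.0800


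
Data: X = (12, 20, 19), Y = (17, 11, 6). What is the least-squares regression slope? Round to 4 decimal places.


b = sum((xi-xbar)(yi-ybar)) / sum((xi-xbar)^2)
n = 3, xbar = 51/3 = 17, ybar = 34/3 ≈ 11.333333
Sxy = sum((xi-xbar)(yi-ybar)) = -40
Sxx = sum((xi-xbar)^2) = 38
b = Sxy / Sxx = -20/19 ≈ -1.052632

-1.0526


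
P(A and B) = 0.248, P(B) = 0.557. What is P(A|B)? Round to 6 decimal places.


P(A|B) = P(A and B) / P(B) = 0.248 / 0.557 = 248/557 ≈ 0.44524237

0.445242


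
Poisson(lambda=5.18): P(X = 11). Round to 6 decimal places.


P = e^(-lam) * lam^k / k!
e^(-5.18) ≈ 0.005628006
lam^k = 5.18^11 ≈ 72048900.422756
k! = 11! = 39916800
P = 0.005628006 * 72048900.422756 / 39916800 ≈ 0.010158

0.010158


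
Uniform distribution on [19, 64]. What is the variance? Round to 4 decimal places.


Var = (b-a)^2 / 12
(b-a)^2 = (64 - 19)^2 = 2025
Var = 2025/12 = 168.75

168.7500


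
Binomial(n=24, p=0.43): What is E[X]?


E[X] = n*p = 24 * 0.43 = 10.32

10.32


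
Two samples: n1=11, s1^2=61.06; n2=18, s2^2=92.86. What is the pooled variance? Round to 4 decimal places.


sp^2 = ((n1-1)*s1^2 + (n2-1)*s2^2)/(n1+n2-2)
(n1-1)*s1^2 = 10 * 61.06 = 610.6
(n2-1)*s2^2 = 17 * 92.86 = 1578.62
numerator = 610.6 + 1578.62 = 2189.22
n1+n2-2 = 27
sp^2 = 2189.22 / 27 = 36487/450 ≈ 81.082222

81.0822


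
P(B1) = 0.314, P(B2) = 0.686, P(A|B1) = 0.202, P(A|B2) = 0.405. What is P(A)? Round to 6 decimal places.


P(A) = P(A|B1)*P(B1) + P(A|B2)*P(B2)
P(A|B1)*P(B1) = 0.202 * 0.314 = 0.063428
P(A|B2)*P(B2) = 0.405 * 0.686 = 0.27783
P(A) = 0.063428 + 0.27783 = 0.341258

0.341258


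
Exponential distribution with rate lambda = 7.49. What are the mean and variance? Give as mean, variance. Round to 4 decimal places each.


mean = 1/lam, var = 1/lam^2
mean = 1 / 7.49 = 100/749 ≈ 0.133511
lam^2 = 7.49^2 = 56.1001
var = 1 / 56.1001 ≈ 0.017825

0.1335, 0.0178


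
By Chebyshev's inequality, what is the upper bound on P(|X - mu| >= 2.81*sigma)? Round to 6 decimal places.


P <= 1/k^2
k^2 = 2.81^2 = 7.8961
1/k^2 = 1 / 7.8961 ≈ 0.12664480

0.126645


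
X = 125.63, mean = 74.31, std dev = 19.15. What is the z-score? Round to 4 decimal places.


z = (X - mu) / sigma
X - mu = 125.63 - 74.31 = 51.32
z = 51.32 / 19.15 = 5132/1915 ≈ 2.679896

2.6799


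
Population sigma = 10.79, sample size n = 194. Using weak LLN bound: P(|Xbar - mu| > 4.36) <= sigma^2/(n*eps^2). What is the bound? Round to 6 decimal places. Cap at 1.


bound = min(1, sigma^2/(n*eps^2))
sigma^2 = 10.79^2 = 116.4241
n*eps^2 = 194 * 4.36^2 = 194 * 19.0096 = 3687.8624
sigma^2/(n*eps^2) = 116.4241 / 3687.8624 ≈ 0.03156953

0.031570


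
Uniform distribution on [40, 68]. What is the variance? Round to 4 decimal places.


Var = (b-a)^2 / 12
(b-a)^2 = (68 - 40)^2 = 784
Var = 784/12 ≈ 65.333333

65.3333


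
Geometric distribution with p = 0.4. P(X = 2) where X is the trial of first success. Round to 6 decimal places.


P = (1-p)^(k-1) * p
(1-p)^(k-1) = 0.6^1 = 0.6
P = 0.6 * 0.4 = 0.24

0.240000


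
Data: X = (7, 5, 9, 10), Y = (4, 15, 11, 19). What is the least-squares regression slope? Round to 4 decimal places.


b = sum((xi-xbar)(yi-ybar)) / sum((xi-xbar)^2)
n = 4, xbar = 31/4 = 7.75, ybar = 49/4 = 12.25
Sxy = sum((xi-xbar)(yi-ybar)) = 12.25
Sxx = sum((xi-xbar)^2) = 14.75
b = Sxy / Sxx = 49/59 ≈ 0.830508

0.8305


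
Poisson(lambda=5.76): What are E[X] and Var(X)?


E[X] = Var(X) = lambda = 5.76

5.76, 5.76


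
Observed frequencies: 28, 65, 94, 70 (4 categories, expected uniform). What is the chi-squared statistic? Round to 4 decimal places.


chi2 = sum((O-E)^2/E), E = total/4
total = 257, E = 257/4 = 64.25
(28 - 64.25)^2 / 64.25 = 1314.0625 / 64.25 = 21025/1028 ≈ 20.452335
(65 - 64.25)^2 / 64.25 = 0.5625 / 64.25 = 9/1028 ≈ 0.008755
(94 - 64.25)^2 / 64.25 = 885.0625 / 64.25 = 14161/1028 ≈ 13.775292
(70 - 64.25)^2 / 64.25 = 33.0625 / 64.25 = 529/1028 ≈ 0.514591
chi2 = 8931/257 ≈ 34.750973

34.7510


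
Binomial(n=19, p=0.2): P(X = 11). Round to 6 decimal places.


P = C(n,k) * p^k * (1-p)^(n-k)
C(19,11) = 75582
p^k = 0.2^11 = 0.00000002048
(1-p)^(n-k) = 0.8^8 ≈ 0.1677722
P = 75582 * 0.00000002048 * 0.1677722 ≈ 0.000260

0.000260


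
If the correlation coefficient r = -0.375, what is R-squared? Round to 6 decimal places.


R^2 = r^2 = (-0.375)^2 = 0.140625

0.140625


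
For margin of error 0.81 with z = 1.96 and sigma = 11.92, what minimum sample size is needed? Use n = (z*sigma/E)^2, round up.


z*sigma/E = 1.96 * 11.92 / 0.81 = 58408/2025 ≈ 28.843457
(z*sigma/E)^2 ≈ 831.945000
round up: n = 832

832


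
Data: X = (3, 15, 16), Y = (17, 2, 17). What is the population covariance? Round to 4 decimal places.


Cov = (1/n)*sum((xi-xbar)(yi-ybar))
n = 3, xbar = 34/3 ≈ 11.333333, ybar = 36/3 = 12
sum((xi-xbar)(yi-ybar)) = -55
Cov = -55 / 3 = -55/3 ≈ -18.333333

-18.3333


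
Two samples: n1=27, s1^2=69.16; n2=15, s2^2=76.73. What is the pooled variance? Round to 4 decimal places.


sp^2 = ((n1-1)*s1^2 + (n2-1)*s2^2)/(n1+n2-2)
(n1-1)*s1^2 = 26 * 69.16 = 1798.16
(n2-1)*s2^2 = 14 * 76.73 = 1074.22
numerator = 1798.16 + 1074.22 = 2872.38
n1+n2-2 = 40
sp^2 = 2872.38 / 40 = 71.8095

71.8095


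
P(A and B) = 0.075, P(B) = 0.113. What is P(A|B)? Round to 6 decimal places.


P(A|B) = P(A and B) / P(B) = 0.075 / 0.113 = 75/113 ≈ 0.66371681

0.663717


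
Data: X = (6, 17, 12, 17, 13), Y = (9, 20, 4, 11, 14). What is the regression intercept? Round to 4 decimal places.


a = ybar - b*xbar, where b = sum((xi-xbar)(yi-ybar)) / sum((xi-xbar)^2)
n = 5, xbar = 65/5 = 13, ybar = 58/5 = 11.6
Sxy = sum((xi-xbar)(yi-ybar)) = 57
Sxx = sum((xi-xbar)^2) = 82
b = Sxy / Sxx = 57/82 ≈ 0.695122
a = 11.6 - 0.695122 * 13 = 1051/410 ≈ 2.563415

2.5634


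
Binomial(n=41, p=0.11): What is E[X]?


E[X] = n*p = 41 * 0.11 = 4.51

4.51


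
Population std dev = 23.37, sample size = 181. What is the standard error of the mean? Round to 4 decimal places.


SE = sigma / sqrt(n)
sqrt(181) ≈ 13.453624
SE = 23.37 / 13.453624 ≈ 1.737078

1.7371


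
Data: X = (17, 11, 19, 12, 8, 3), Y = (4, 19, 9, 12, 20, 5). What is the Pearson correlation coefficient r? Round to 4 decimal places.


r = sum((xi-xbar)(yi-ybar)) / sqrt(sum((xi-xbar)^2) * sum((yi-ybar)^2))
n = 6, xbar = 70/6 = 35/3 ≈ 11.666667, ybar = 69/6 = 11.5
Sxy = sum((xi-xbar)(yi-ybar)) = -38
Sxx = sum((xi-xbar)^2) = 514/3 ≈ 171.333333
Syy = sum((yi-ybar)^2) = 233.5
sqrt(Sxx*Syy) ≈ 200.015833
r = Sxy / sqrt(Sxx*Syy) = -38 / 200.015833 ≈ -0.189985

-0.1900


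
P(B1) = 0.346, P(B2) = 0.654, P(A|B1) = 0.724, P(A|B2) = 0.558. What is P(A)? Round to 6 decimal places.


P(A) = P(A|B1)*P(B1) + P(A|B2)*P(B2)
P(A|B1)*P(B1) = 0.724 * 0.346 = 0.250504
P(A|B2)*P(B2) = 0.558 * 0.654 = 0.364932
P(A) = 0.250504 + 0.364932 = 0.615436

0.615436


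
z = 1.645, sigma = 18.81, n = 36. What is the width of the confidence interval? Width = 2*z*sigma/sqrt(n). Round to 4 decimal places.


width = 2*z*sigma/sqrt(n)
2*z*sigma = 2 * 1.645 * 18.81 = 61.8849
sqrt(36) = 6
width = 61.8849 / 6 = 10.31415

10.3142


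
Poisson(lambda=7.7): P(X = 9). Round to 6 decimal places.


P = e^(-lam) * lam^k / k!
e^(-7.7) ≈ 0.0004528272
lam^k = 7.7^9 ≈ 95151694.449171
k! = 9! = 362880
P = 0.0004528272 * 95151694.449171 / 362880 ≈ 0.118737

0.118737


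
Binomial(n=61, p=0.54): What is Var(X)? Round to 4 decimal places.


Var = n*p*(1-p) = 61 * 0.54 * 0.46 = 15.1524

15.1524


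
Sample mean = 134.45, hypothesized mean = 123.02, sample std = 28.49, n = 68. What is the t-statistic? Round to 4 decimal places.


t = (xbar - mu0) / (s/sqrt(n))
xbar - mu0 = 134.45 - 123.02 = 11.43
sqrt(68) ≈ 8.24621125
s/sqrt(n) = 28.49 / 8.24621125 ≈ 3.45491998
t = 11.43 / 3.45491998 ≈ 3.308326

3.3083


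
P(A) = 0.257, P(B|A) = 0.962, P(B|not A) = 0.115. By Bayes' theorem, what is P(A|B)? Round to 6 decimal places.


P(A|B) = P(B|A)*P(A) / P(B), P(B) = P(B|A)*P(A) + P(B|not A)*P(not A)
P(B|A)*P(A) = 0.962 * 0.257 = 0.247234
P(B|not A)*P(not A) = 0.115 * 0.743 = 0.085445
P(B) = 0.247234 + 0.085445 = 0.332679
P(A|B) = 0.247234 / 0.332679 ≈ 0.74316082

0.743161


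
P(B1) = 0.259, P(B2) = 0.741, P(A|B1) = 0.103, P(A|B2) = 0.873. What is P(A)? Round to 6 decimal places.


P(A) = P(A|B1)*P(B1) + P(A|B2)*P(B2)
P(A|B1)*P(B1) = 0.103 * 0.259 = 0.026677
P(A|B2)*P(B2) = 0.873 * 0.741 = 0.646893
P(A) = 0.026677 + 0.646893 = 0.67357

0.673570


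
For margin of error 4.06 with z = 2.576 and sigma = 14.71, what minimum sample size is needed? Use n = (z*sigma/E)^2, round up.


z*sigma/E = 2.576 * 14.71 / 4.06 = 33833/3625 ≈ 9.333241
(z*sigma/E)^2 ≈ 87.109395
round up: n = 88

88


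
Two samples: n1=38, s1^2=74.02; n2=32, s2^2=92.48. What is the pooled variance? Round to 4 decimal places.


sp^2 = ((n1-1)*s1^2 + (n2-1)*s2^2)/(n1+n2-2)
(n1-1)*s1^2 = 37 * 74.02 = 2738.74
(n2-1)*s2^2 = 31 * 92.48 = 2866.88
numerator = 2738.74 + 2866.88 = 5605.62
n1+n2-2 = 68
sp^2 = 5605.62 / 68 = 280281/3400 ≈ 82.435588

82.4356


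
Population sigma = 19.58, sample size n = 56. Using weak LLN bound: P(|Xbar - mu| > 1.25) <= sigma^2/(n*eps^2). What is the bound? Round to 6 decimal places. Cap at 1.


bound = min(1, sigma^2/(n*eps^2))
sigma^2 = 19.58^2 = 383.3764
n*eps^2 = 56 * 1.25^2 = 56 * 1.5625 = 87.5
sigma^2/(n*eps^2) = 383.3764 / 87.5 ≈ 4.38144457
this exceeds 1, so the bound is capped at 1

1.000000


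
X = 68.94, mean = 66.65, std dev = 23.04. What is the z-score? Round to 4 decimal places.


z = (X - mu) / sigma
X - mu = 68.94 - 66.65 = 2.29
z = 2.29 / 23.04 = 229/2304 ≈ 0.099392

0.0994


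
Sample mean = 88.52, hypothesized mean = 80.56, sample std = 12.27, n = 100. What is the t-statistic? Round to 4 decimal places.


t = (xbar - mu0) / (s/sqrt(n))
xbar - mu0 = 88.52 - 80.56 = 7.96
sqrt(100) = 10
s/sqrt(n) = 12.27 / 10 = 1.227
t = 7.96 / 1.227 = 7960/1227 ≈ 6.487368

6.4874


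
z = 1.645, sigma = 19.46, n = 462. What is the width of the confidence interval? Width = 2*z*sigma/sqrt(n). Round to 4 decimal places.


width = 2*z*sigma/sqrt(n)
2*z*sigma = 2 * 1.645 * 19.46 = 64.0234
sqrt(462) ≈ 21.494185
width = 64.0234 / 21.494185 ≈ 2.978638

2.9786


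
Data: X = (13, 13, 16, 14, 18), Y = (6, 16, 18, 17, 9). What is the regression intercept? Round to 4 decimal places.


a = ybar - b*xbar, where b = sum((xi-xbar)(yi-ybar)) / sum((xi-xbar)^2)
n = 5, xbar = 74/5 = 14.8, ybar = 66/5 = 13.2
Sxy = sum((xi-xbar)(yi-ybar)) = -2.8
Sxx = sum((xi-xbar)^2) = 18.8
b = Sxy / Sxx = -7/47 ≈ -0.148936
a = 13.2 - (-0.148936) * 14.8 = 724/47 ≈ 15.404255

15.4043


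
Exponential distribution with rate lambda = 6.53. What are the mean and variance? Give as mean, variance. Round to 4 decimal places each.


mean = 1/lam, var = 1/lam^2
mean = 1 / 6.53 = 100/653 ≈ 0.153139
lam^2 = 6.53^2 = 42.6409
var = 1 / 42.6409 ≈ 0.023452

0.1531, 0.0235


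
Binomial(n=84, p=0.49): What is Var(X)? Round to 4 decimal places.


Var = n*p*(1-p) = 84 * 0.49 * 0.51 = 20.9916

20.9916


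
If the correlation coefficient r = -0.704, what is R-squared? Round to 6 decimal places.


R^2 = r^2 = (-0.704)^2 = 0.495616

0.495616


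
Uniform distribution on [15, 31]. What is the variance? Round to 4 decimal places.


Var = (b-a)^2 / 12
(b-a)^2 = (31 - 15)^2 = 256
Var = 256/12 ≈ 21.333333

21.3333


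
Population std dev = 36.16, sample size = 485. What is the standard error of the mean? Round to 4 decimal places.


SE = sigma / sqrt(n)
sqrt(485) ≈ 22.022716
SE = 36.16 / 22.022716 ≈ 1.641941

1.6419


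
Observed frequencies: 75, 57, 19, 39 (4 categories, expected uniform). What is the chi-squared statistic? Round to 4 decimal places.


chi2 = sum((O-E)^2/E), E = total/4
total = 190, E = 190/4 = 47.5
(75 - 47.5)^2 / 47.5 = 756.25 / 47.5 = 605/38 ≈ 15.921053
(57 - 47.5)^2 / 47.5 = 90.25 / 47.5 = 1.9
(19 - 47.5)^2 / 47.5 = 812.25 / 47.5 = 17.1
(39 - 47.5)^2 / 47.5 = 72.25 / 47.5 = 289/190 ≈ 1.521053
chi2 = 3462/95 ≈ 36.442105

36.4421


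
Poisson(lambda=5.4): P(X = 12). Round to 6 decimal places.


P = e^(-lam) * lam^k / k!
e^(-5.4) ≈ 0.004516581
lam^k = 5.4^12 ≈ 614787626.176508
k! = 12! = 479001600
P = 0.004516581 * 614787626.176508 / 479001600 ≈ 0.005797

0.005797


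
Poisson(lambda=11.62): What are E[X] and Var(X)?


E[X] = Var(X) = lambda = 11.62

11.62, 11.62


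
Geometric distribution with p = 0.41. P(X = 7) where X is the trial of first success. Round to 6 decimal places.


P = (1-p)^(k-1) * p
(1-p)^(k-1) = 0.59^6 ≈ 0.04218053
P = 0.04218053 * 0.41 ≈ 0.01729402

0.017294


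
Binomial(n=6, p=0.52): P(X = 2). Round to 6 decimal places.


P = C(n,k) * p^k * (1-p)^(n-k)
C(6,2) = 15
p^k = 0.52^2 = 0.2704
(1-p)^(n-k) = 0.48^4 = 0.05308416
P = 15 * 0.2704 * 0.05308416 ≈ 0.215309

0.215309


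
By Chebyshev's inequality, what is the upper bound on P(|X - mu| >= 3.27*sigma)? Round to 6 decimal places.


P <= 1/k^2
k^2 = 3.27^2 = 10.6929
1/k^2 = 1 / 10.6929 ≈ 0.09352000

0.093520


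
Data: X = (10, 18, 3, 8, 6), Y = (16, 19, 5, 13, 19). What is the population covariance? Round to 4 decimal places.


Cov = (1/n)*sum((xi-xbar)(yi-ybar))
n = 5, xbar = 45/5 = 9, ybar = 72/5 = 14.4
sum((xi-xbar)(yi-ybar)) = 87
Cov = 87 / 5 = 17.4

17.4000


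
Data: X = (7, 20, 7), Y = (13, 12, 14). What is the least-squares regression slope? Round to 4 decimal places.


b = sum((xi-xbar)(yi-ybar)) / sum((xi-xbar)^2)
n = 3, xbar = 34/3 ≈ 11.333333, ybar = 39/3 = 13
Sxy = sum((xi-xbar)(yi-ybar)) = -13
Sxx = sum((xi-xbar)^2) = 338/3 ≈ 112.666667
b = Sxy / Sxx = -3/26 ≈ -0.115385

-0.1154


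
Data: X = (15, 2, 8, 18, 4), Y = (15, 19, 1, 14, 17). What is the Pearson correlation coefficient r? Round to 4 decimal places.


r = sum((xi-xbar)(yi-ybar)) / sqrt(sum((xi-xbar)^2) * sum((yi-ybar)^2))
n = 5, xbar = 47/5 = 9.4, ybar = 66/5 = 13.2
Sxy = sum((xi-xbar)(yi-ybar)) = -29.4
Sxx = sum((xi-xbar)^2) = 191.2
Syy = sum((yi-ybar)^2) = 200.8
sqrt(Sxx*Syy) ≈ 195.941216
r = Sxy / sqrt(Sxx*Syy) = -29.4 / 195.941216 ≈ -0.150045

-0.1500


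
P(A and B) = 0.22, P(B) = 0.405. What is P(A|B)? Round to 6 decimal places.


P(A|B) = P(A and B) / P(B) = 0.22 / 0.405 = 44/81 ≈ 0.54320988

0.543210


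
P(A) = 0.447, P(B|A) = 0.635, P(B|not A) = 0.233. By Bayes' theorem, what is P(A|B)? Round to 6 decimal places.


P(A|B) = P(B|A)*P(A) / P(B), P(B) = P(B|A)*P(A) + P(B|not A)*P(not A)
P(B|A)*P(A) = 0.635 * 0.447 = 0.283845
P(B|not A)*P(not A) = 0.233 * 0.553 = 0.128849
P(B) = 0.283845 + 0.128849 = 0.412694
P(A|B) = 0.283845 / 0.412694 ≈ 0.68778562

0.687786


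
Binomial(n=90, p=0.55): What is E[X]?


E[X] = n*p = 90 * 0.55 = 49.5

49.5


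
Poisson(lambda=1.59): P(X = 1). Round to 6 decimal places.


P = e^(-lam) * lam^k / k!
e^(-1.59) ≈ 0.2039256
lam^k = 1.59^1 = 1.59
k! = 1! = 1
P = 0.2039256 * 1.59 / 1 ≈ 0.324242

0.324242


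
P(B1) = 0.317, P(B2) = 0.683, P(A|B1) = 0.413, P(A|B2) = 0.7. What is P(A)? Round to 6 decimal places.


P(A) = P(A|B1)*P(B1) + P(A|B2)*P(B2)
P(A|B1)*P(B1) = 0.413 * 0.317 = 0.130921
P(A|B2)*P(B2) = 0.7 * 0.683 = 0.4781
P(A) = 0.130921 + 0.4781 = 0.609021

0.609021


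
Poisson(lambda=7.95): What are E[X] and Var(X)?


E[X] = Var(X) = lambda = 7.95

7.95, 7.95


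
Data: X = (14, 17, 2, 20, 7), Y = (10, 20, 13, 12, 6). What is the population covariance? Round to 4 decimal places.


Cov = (1/n)*sum((xi-xbar)(yi-ybar))
n = 5, xbar = 60/5 = 12, ybar = 61/5 = 12.2
sum((xi-xbar)(yi-ybar)) = 56
Cov = 56 / 5 = 11.2

11.2000


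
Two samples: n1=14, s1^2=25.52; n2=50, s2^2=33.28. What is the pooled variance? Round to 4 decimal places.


sp^2 = ((n1-1)*s1^2 + (n2-1)*s2^2)/(n1+n2-2)
(n1-1)*s1^2 = 13 * 25.52 = 331.76
(n2-1)*s2^2 = 49 * 33.28 = 1630.72
numerator = 331.76 + 1630.72 = 1962.48
n1+n2-2 = 62
sp^2 = 1962.48 / 62 = 24531/775 ≈ 31.652903

31.6529


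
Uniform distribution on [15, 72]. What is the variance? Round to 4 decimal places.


Var = (b-a)^2 / 12
(b-a)^2 = (72 - 15)^2 = 3249
Var = 3249/12 = 270.75

270.7500


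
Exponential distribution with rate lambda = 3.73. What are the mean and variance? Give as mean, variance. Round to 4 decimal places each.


mean = 1/lam, var = 1/lam^2
mean = 1 / 3.73 = 100/373 ≈ 0.268097
lam^2 = 3.73^2 = 13.9129
var = 1 / 13.9129 ≈ 0.071876

0.2681, 0.0719


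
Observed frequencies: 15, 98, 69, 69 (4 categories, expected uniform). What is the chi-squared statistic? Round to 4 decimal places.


chi2 = sum((O-E)^2/E), E = total/4
total = 251, E = 251/4 = 62.75
(15 - 62.75)^2 / 62.75 = 2280.0625 / 62.75 = 36481/1004 ≈ 36.335657
(98 - 62.75)^2 / 62.75 = 1242.5625 / 62.75 = 19881/1004 ≈ 19.801793
(69 - 62.75)^2 / 62.75 = 39.0625 / 62.75 = 625/1004 ≈ 0.622510
(69 - 62.75)^2 / 62.75 = 39.0625 / 62.75 = 625/1004 ≈ 0.622510
chi2 = 14403/251 ≈ 57.382470

57.3825


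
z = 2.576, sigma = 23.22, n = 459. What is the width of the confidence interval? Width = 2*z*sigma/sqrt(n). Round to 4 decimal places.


width = 2*z*sigma/sqrt(n)
2*z*sigma = 2 * 2.576 * 23.22 = 119.62944
sqrt(459) ≈ 21.424285
width = 119.62944 / 21.424285 ≈ 5.583824

5.5838


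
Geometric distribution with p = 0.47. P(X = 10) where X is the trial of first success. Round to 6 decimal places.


P = (1-p)^(k-1) * p
(1-p)^(k-1) = 0.53^9 ≈ 0.003299764
P = 0.003299764 * 0.47 ≈ 0.001550889

0.001551


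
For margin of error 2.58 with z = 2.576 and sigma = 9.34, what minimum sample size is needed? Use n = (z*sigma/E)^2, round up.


z*sigma/E = 2.576 * 9.34 / 2.58 ≈ 9.325519
(z*sigma/E)^2 ≈ 86.965312
round up: n = 87

87


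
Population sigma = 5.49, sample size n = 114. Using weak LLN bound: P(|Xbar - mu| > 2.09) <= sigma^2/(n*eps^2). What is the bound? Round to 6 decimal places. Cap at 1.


bound = min(1, sigma^2/(n*eps^2))
sigma^2 = 5.49^2 = 30.1401
n*eps^2 = 114 * 2.09^2 = 114 * 4.3681 = 497.9634
sigma^2/(n*eps^2) = 30.1401 / 497.9634 ≈ 0.06052674

0.060527


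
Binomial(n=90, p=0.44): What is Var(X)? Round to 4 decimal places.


Var = n*p*(1-p) = 90 * 0.44 * 0.56 = 22.176

22.1760


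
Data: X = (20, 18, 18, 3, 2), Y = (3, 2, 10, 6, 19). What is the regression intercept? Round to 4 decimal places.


a = ybar - b*xbar, where b = sum((xi-xbar)(yi-ybar)) / sum((xi-xbar)^2)
n = 5, xbar = 61/5 = 12.2, ybar = 40/5 = 8
Sxy = sum((xi-xbar)(yi-ybar)) = -156
Sxx = sum((xi-xbar)^2) = 316.8
b = Sxy / Sxx = -65/132 ≈ -0.492424
a = 8 - (-0.492424) * 12.2 = 1849/132 ≈ 14.007576

14.0076


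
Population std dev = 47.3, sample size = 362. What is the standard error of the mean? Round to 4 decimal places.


SE = sigma / sqrt(n)
sqrt(362) ≈ 19.026298
SE = 47.3 / 19.026298 ≈ 2.486033

2.4860


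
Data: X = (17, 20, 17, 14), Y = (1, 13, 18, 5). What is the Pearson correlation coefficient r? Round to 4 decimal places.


r = sum((xi-xbar)(yi-ybar)) / sqrt(sum((xi-xbar)^2) * sum((yi-ybar)^2))
n = 4, xbar = 68/4 = 17, ybar = 37/4 = 9.25
Sxy = sum((xi-xbar)(yi-ybar)) = 24
Sxx = sum((xi-xbar)^2) = 18
Syy = sum((yi-ybar)^2) = 176.75
sqrt(Sxx*Syy) ≈ 56.404787
r = Sxy / sqrt(Sxx*Syy) = 24 / 56.404787 ≈ 0.425496

0.4255


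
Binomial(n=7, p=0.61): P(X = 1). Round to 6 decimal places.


P = C(n,k) * p^k * (1-p)^(n-k)
C(7,1) = 7
p^k = 0.61^1 = 0.61
(1-p)^(n-k) = 0.39^6 ≈ 0.003518744
P = 7 * 0.61 * 0.003518744 ≈ 0.015025

0.015025


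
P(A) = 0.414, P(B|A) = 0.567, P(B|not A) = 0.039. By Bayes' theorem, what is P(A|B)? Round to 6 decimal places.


P(A|B) = P(B|A)*P(A) / P(B), P(B) = P(B|A)*P(A) + P(B|not A)*P(not A)
P(B|A)*P(A) = 0.567 * 0.414 = 0.234738
P(B|not A)*P(not A) = 0.039 * 0.586 = 0.022854
P(B) = 0.234738 + 0.022854 = 0.257592
P(A|B) = 0.234738 / 0.257592 ≈ 0.91127830

0.911278


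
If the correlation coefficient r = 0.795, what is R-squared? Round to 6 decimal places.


R^2 = r^2 = (0.795)^2 = 0.632025

0.632025


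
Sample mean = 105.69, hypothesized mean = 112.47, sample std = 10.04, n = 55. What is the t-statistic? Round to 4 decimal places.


t = (xbar - mu0) / (s/sqrt(n))
xbar - mu0 = 105.69 - 112.47 = -6.78
sqrt(55) ≈ 7.41619849
s/sqrt(n) = 10.04 / 7.41619849 ≈ 1.35379332
t = -6.78 / 1.35379332 ≈ -5.008150

-5.0081


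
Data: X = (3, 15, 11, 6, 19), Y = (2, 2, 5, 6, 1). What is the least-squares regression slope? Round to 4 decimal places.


b = sum((xi-xbar)(yi-ybar)) / sum((xi-xbar)^2)
n = 5, xbar = 54/5 = 10.8, ybar = 16/5 = 3.2
Sxy = sum((xi-xbar)(yi-ybar)) = -26.8
Sxx = sum((xi-xbar)^2) = 168.8
b = Sxy / Sxx = -67/422 ≈ -0.158768

-0.1588


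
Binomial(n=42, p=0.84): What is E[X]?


E[X] = n*p = 42 * 0.84 = 35.28

35.28


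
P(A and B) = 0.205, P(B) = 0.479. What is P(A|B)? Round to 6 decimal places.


P(A|B) = P(A and B) / P(B) = 0.205 / 0.479 = 205/479 ≈ 0.42797495

0.427975


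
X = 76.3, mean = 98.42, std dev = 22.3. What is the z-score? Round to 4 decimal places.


z = (X - mu) / sigma
X - mu = 76.3 - 98.42 = -22.12
z = -22.12 / 22.3 = -1106/1115 ≈ -0.991928

-0.9919


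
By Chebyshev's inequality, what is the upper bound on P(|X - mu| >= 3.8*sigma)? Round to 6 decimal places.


P <= 1/k^2
k^2 = 3.8^2 = 14.44
1/k^2 = 1 / 14.44 = 25/361 ≈ 0.06925208

0.069252


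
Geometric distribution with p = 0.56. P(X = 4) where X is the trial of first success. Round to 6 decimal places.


P = (1-p)^(k-1) * p
(1-p)^(k-1) = 0.44^3 = 0.085184
P = 0.085184 * 0.56 = 0.04770304

0.047703


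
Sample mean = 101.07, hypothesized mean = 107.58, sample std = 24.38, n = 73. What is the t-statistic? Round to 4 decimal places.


t = (xbar - mu0) / (s/sqrt(n))
xbar - mu0 = 101.07 - 107.58 = -6.51
sqrt(73) ≈ 8.54400375
s/sqrt(n) = 24.38 / 8.54400375 ≈ 2.85346317
t = -6.51 / 2.85346317 ≈ -2.281438

-2.2814


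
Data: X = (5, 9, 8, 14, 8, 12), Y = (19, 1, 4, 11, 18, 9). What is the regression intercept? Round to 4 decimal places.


a = ybar - b*xbar, where b = sum((xi-xbar)(yi-ybar)) / sum((xi-xbar)^2)
n = 6, xbar = 56/6 = 28/3 ≈ 9.333333, ybar = 62/6 = 31/3 ≈ 10.333333
Sxy = sum((xi-xbar)(yi-ybar)) = -110/3 ≈ -36.666667
Sxx = sum((xi-xbar)^2) = 154/3 ≈ 51.333333
b = Sxy / Sxx = -5/7 ≈ -0.714286
a = 10.333333 - (-0.714286) * 9.333333 = 17

17.0000


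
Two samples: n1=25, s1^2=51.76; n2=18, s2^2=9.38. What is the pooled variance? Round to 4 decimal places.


sp^2 = ((n1-1)*s1^2 + (n2-1)*s2^2)/(n1+n2-2)
(n1-1)*s1^2 = 24 * 51.76 = 1242.24
(n2-1)*s2^2 = 17 * 9.38 = 159.46
numerator = 1242.24 + 159.46 = 1401.7
n1+n2-2 = 41
sp^2 = 1401.7 / 41 = 14017/410 ≈ 34.187805

34.1878


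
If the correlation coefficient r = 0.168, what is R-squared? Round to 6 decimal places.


R^2 = r^2 = (0.168)^2 = 0.028224

0.028224


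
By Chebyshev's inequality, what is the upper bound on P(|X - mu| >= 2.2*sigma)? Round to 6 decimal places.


P <= 1/k^2
k^2 = 2.2^2 = 4.84
1/k^2 = 1 / 4.84 = 25/121 ≈ 0.20661157

0.206612


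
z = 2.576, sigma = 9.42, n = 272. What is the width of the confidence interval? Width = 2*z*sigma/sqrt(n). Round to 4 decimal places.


width = 2*z*sigma/sqrt(n)
2*z*sigma = 2 * 2.576 * 9.42 = 48.53184
sqrt(272) ≈ 16.492423
width = 48.53184 / 16.492423 ≈ 2.942675

2.9427


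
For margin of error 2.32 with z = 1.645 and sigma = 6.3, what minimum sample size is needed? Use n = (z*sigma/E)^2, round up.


z*sigma/E = 1.645 * 6.3 / 2.32 = 20727/4640 ≈ 4.467026
(z*sigma/E)^2 ≈ 19.954320
round up: n = 20

20


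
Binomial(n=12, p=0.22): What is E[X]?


E[X] = n*p = 12 * 0.22 = 2.64

2.64


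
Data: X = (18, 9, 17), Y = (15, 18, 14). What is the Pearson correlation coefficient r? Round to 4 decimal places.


r = sum((xi-xbar)(yi-ybar)) / sqrt(sum((xi-xbar)^2) * sum((yi-ybar)^2))
n = 3, xbar = 44/3 ≈ 14.666667, ybar = 47/3 ≈ 15.666667
Sxy = sum((xi-xbar)(yi-ybar)) = -58/3 ≈ -19.333333
Sxx = sum((xi-xbar)^2) = 146/3 ≈ 48.666667
Syy = sum((yi-ybar)^2) = 26/3 ≈ 8.666667
sqrt(Sxx*Syy) ≈ 20.537229
r = Sxy / sqrt(Sxx*Syy) = -19.333333 / 20.537229 ≈ -0.941380

-0.9414


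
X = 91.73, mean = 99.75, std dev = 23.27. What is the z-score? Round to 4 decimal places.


z = (X - mu) / sigma
X - mu = 91.73 - 99.75 = -8.02
z = -8.02 / 23.27 = -802/2327 ≈ -0.344650

-0.3446


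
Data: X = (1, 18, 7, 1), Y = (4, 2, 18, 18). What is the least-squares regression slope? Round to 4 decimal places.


b = sum((xi-xbar)(yi-ybar)) / sum((xi-xbar)^2)
n = 4, xbar = 27/4 = 6.75, ybar = 42/4 = 10.5
Sxy = sum((xi-xbar)(yi-ybar)) = -99.5
Sxx = sum((xi-xbar)^2) = 192.75
b = Sxy / Sxx = -398/771 ≈ -0.516213

-0.5162


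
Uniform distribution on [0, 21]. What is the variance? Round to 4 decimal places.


Var = (b-a)^2 / 12
(b-a)^2 = (21 - 0)^2 = 441
Var = 441/12 = 36.75

36.7500


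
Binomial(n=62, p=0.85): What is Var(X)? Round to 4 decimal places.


Var = n*p*(1-p) = 62 * 0.85 * 0.15 = 7.905

7.9050


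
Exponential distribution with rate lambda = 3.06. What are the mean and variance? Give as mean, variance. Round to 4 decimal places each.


mean = 1/lam, var = 1/lam^2
mean = 1 / 3.06 = 50/153 ≈ 0.326797
lam^2 = 3.06^2 = 9.3636
var = 1 / 9.3636 ≈ 0.106797

0.3268, 0.1068


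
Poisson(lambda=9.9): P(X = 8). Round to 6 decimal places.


P = e^(-lam) * lam^k / k!
e^(-9.9) ≈ 0.00005017468
lam^k = 9.9^8 ≈ 92274469.442792
k! = 8! = 40320
P = 0.00005017468 * 92274469.442792 / 40320 ≈ 0.114827

0.114827


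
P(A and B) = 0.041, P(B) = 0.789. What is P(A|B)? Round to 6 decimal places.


P(A|B) = P(A and B) / P(B) = 0.041 / 0.789 = 41/789 ≈ 0.05196451

0.051965


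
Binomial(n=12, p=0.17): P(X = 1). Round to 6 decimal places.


P = C(n,k) * p^k * (1-p)^(n-k)
C(12,1) = 12
p^k = 0.17^1 = 0.17
(1-p)^(n-k) = 0.83^11 ≈ 0.1287831
P = 12 * 0.17 * 0.1287831 ≈ 0.262718

0.262718


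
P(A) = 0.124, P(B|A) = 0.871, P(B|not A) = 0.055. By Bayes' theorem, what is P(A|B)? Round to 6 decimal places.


P(A|B) = P(B|A)*P(A) / P(B), P(B) = P(B|A)*P(A) + P(B|not A)*P(not A)
P(B|A)*P(A) = 0.871 * 0.124 = 0.108004
P(B|not A)*P(not A) = 0.055 * 0.876 = 0.04818
P(B) = 0.108004 + 0.04818 = 0.156184
P(A|B) = 0.108004 / 0.156184 ≈ 0.69151770

0.691518


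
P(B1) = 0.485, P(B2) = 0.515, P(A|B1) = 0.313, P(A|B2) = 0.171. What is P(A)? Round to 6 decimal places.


P(A) = P(A|B1)*P(B1) + P(A|B2)*P(B2)
P(A|B1)*P(B1) = 0.313 * 0.485 = 0.151805
P(A|B2)*P(B2) = 0.171 * 0.515 = 0.088065
P(A) = 0.151805 + 0.088065 = 0.23987

0.239870


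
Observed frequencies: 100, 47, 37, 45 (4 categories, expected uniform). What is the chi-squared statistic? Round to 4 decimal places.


chi2 = sum((O-E)^2/E), E = total/4
total = 229, E = 229/4 = 57.25
(100 - 57.25)^2 / 57.25 = 1827.5625 / 57.25 = 29241/916 ≈ 31.922489
(47 - 57.25)^2 / 57.25 = 105.0625 / 57.25 = 1681/916 ≈ 1.835153
(37 - 57.25)^2 / 57.25 = 410.0625 / 57.25 = 6561/916 ≈ 7.162664
(45 - 57.25)^2 / 57.25 = 150.0625 / 57.25 = 2401/916 ≈ 2.621179
chi2 = 9971/229 ≈ 43.541485

43.5415


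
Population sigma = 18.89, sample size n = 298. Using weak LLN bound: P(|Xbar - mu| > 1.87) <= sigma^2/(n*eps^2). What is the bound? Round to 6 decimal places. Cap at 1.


bound = min(1, sigma^2/(n*eps^2))
sigma^2 = 18.89^2 = 356.8321
n*eps^2 = 298 * 1.87^2 = 298 * 3.4969 = 1042.0762
sigma^2/(n*eps^2) = 356.8321 / 1042.0762 ≈ 0.34242419

0.342424


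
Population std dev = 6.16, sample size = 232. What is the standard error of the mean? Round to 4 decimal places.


SE = sigma / sqrt(n)
sqrt(232) ≈ 15.231546
SE = 6.16 / 15.231546 ≈ 0.404424

0.4044


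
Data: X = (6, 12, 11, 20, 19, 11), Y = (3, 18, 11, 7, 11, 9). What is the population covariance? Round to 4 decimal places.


Cov = (1/n)*sum((xi-xbar)(yi-ybar))
n = 6, xbar = 79/6 ≈ 13.166667, ybar = 59/6 ≈ 9.833333
sum((xi-xbar)(yi-ybar)) = 157/6 ≈ 26.166667
Cov = 26.166667 / 6 = 157/36 ≈ 4.361111

4.3611


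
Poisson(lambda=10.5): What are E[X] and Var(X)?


E[X] = Var(X) = lambda = 10.5

10.5, 10.5


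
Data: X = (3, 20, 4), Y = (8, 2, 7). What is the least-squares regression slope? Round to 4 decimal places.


b = sum((xi-xbar)(yi-ybar)) / sum((xi-xbar)^2)
n = 3, xbar = 27/3 = 9, ybar = 17/3 ≈ 5.666667
Sxy = sum((xi-xbar)(yi-ybar)) = -61
Sxx = sum((xi-xbar)^2) = 182
b = Sxy / Sxx = -61/182 ≈ -0.335165

-0.3352


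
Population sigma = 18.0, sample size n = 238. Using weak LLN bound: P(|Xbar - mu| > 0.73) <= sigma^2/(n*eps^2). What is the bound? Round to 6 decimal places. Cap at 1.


bound = min(1, sigma^2/(n*eps^2))
sigma^2 = 18.0^2 = 324
n*eps^2 = 238 * 0.73^2 = 238 * 0.5329 = 126.8302
sigma^2/(n*eps^2) = 324 / 126.8302 ≈ 2.55459662
this exceeds 1, so the bound is capped at 1

1.000000


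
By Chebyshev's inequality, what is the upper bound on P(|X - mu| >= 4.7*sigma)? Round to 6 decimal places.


P <= 1/k^2
k^2 = 4.7^2 = 22.09
1/k^2 = 1 / 22.09 = 100/2209 ≈ 0.04526935

0.045269


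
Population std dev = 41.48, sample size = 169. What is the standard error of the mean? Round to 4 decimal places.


SE = sigma / sqrt(n)
sqrt(169) = 13
SE = 41.48 / 13 = 1037/325 ≈ 3.190769

3.1908


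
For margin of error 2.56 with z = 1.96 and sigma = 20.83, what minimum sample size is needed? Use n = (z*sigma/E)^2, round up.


z*sigma/E = 1.96 * 20.83 / 2.56 = 102067/6400 ≈ 15.947969
(z*sigma/E)^2 ≈ 254.337707
round up: n = 255

255


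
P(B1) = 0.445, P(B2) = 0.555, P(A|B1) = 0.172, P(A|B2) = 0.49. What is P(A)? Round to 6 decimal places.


P(A) = P(A|B1)*P(B1) + P(A|B2)*P(B2)
P(A|B1)*P(B1) = 0.172 * 0.445 = 0.07654
P(A|B2)*P(B2) = 0.49 * 0.555 = 0.27195
P(A) = 0.07654 + 0.27195 = 0.34849

0.348490


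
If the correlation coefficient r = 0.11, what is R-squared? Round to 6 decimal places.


R^2 = r^2 = (0.11)^2 = 0.0121

0.012100


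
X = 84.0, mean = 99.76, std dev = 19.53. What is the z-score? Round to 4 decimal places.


z = (X - mu) / sigma
X - mu = 84.0 - 99.76 = -15.76
z = -15.76 / 19.53 = -1576/1953 ≈ -0.806964

-0.8070


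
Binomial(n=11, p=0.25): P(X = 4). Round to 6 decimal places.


P = C(n,k) * p^k * (1-p)^(n-k)
C(11,4) = 330
p^k = 0.25^4 = 0.00390625
(1-p)^(n-k) = 0.75^7 ≈ 0.1334839
P = 330 * 0.00390625 * 0.1334839 ≈ 0.172069

0.172069


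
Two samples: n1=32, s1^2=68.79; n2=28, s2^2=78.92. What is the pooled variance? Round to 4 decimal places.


sp^2 = ((n1-1)*s1^2 + (n2-1)*s2^2)/(n1+n2-2)
(n1-1)*s1^2 = 31 * 68.79 = 2132.49
(n2-1)*s2^2 = 27 * 78.92 = 2130.84
numerator = 2132.49 + 2130.84 = 4263.33
n1+n2-2 = 58
sp^2 = 4263.33 / 58 = 426333/5800 ≈ 73.505690

73.5057


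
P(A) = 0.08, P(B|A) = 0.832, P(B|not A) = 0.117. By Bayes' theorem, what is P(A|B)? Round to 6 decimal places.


P(A|B) = P(B|A)*P(A) / P(B), P(B) = P(B|A)*P(A) + P(B|not A)*P(not A)
P(B|A)*P(A) = 0.832 * 0.08 = 0.06656
P(B|not A)*P(not A) = 0.117 * 0.92 = 0.10764
P(B) = 0.06656 + 0.10764 = 0.1742
P(A|B) = 0.06656 / 0.1742 = 128/335 ≈ 0.38208955

0.382090


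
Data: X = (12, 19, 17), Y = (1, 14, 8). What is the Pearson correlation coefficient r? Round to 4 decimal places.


r = sum((xi-xbar)(yi-ybar)) / sqrt(sum((xi-xbar)^2) * sum((yi-ybar)^2))
n = 3, xbar = 48/3 = 16, ybar = 23/3 ≈ 7.666667
Sxy = sum((xi-xbar)(yi-ybar)) = 46
Sxx = sum((xi-xbar)^2) = 26
Syy = sum((yi-ybar)^2) = 254/3 ≈ 84.666667
sqrt(Sxx*Syy) ≈ 46.918369
r = Sxy / sqrt(Sxx*Syy) = 46 / 46.918369 ≈ 0.980426

0.9804


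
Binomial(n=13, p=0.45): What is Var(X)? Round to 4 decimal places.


Var = n*p*(1-p) = 13 * 0.45 * 0.55 = 3.2175

3.2175
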